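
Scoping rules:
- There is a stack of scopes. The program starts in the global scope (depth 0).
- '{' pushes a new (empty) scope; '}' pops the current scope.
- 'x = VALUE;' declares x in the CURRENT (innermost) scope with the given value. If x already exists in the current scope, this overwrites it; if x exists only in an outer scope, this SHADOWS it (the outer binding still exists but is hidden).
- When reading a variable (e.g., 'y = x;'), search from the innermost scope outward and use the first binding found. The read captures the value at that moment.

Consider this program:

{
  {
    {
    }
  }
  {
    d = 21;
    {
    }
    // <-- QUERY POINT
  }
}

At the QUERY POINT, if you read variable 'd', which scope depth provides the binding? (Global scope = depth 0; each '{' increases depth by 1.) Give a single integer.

Answer: 2

Derivation:
Step 1: enter scope (depth=1)
Step 2: enter scope (depth=2)
Step 3: enter scope (depth=3)
Step 4: exit scope (depth=2)
Step 5: exit scope (depth=1)
Step 6: enter scope (depth=2)
Step 7: declare d=21 at depth 2
Step 8: enter scope (depth=3)
Step 9: exit scope (depth=2)
Visible at query point: d=21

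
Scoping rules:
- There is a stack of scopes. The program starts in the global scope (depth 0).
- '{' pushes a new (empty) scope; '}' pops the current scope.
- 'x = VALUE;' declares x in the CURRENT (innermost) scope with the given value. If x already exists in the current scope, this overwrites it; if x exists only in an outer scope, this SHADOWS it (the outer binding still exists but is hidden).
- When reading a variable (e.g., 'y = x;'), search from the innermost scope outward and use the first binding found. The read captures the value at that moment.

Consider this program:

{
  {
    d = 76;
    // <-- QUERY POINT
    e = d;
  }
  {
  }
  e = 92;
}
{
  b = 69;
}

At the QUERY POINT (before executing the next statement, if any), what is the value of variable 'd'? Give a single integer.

Answer: 76

Derivation:
Step 1: enter scope (depth=1)
Step 2: enter scope (depth=2)
Step 3: declare d=76 at depth 2
Visible at query point: d=76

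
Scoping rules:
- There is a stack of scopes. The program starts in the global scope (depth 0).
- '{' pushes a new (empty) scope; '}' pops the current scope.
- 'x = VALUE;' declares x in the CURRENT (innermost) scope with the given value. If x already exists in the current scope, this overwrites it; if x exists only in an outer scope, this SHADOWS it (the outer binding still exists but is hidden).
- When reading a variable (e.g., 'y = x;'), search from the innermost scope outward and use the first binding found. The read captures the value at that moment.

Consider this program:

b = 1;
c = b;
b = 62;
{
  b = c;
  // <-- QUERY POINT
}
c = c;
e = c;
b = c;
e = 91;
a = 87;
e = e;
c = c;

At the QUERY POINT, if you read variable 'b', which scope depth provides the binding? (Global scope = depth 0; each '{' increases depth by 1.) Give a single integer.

Step 1: declare b=1 at depth 0
Step 2: declare c=(read b)=1 at depth 0
Step 3: declare b=62 at depth 0
Step 4: enter scope (depth=1)
Step 5: declare b=(read c)=1 at depth 1
Visible at query point: b=1 c=1

Answer: 1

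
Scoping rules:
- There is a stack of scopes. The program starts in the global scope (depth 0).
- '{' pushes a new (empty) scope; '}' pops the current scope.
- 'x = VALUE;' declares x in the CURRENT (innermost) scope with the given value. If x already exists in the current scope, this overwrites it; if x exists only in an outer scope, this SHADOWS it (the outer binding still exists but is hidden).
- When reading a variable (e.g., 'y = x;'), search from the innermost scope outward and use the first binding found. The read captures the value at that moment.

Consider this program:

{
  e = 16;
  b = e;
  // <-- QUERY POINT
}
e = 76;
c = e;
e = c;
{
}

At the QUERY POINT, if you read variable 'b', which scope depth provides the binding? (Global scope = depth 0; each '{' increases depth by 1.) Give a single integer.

Answer: 1

Derivation:
Step 1: enter scope (depth=1)
Step 2: declare e=16 at depth 1
Step 3: declare b=(read e)=16 at depth 1
Visible at query point: b=16 e=16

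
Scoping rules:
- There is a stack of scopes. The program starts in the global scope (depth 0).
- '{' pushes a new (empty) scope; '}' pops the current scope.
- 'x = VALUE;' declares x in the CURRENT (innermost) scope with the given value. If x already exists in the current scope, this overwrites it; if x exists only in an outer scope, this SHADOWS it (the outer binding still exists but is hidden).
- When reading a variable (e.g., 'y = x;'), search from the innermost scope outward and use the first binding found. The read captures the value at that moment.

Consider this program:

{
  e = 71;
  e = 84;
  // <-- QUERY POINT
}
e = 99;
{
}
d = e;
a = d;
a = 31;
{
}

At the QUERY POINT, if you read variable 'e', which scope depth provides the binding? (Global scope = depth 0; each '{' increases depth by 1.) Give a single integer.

Step 1: enter scope (depth=1)
Step 2: declare e=71 at depth 1
Step 3: declare e=84 at depth 1
Visible at query point: e=84

Answer: 1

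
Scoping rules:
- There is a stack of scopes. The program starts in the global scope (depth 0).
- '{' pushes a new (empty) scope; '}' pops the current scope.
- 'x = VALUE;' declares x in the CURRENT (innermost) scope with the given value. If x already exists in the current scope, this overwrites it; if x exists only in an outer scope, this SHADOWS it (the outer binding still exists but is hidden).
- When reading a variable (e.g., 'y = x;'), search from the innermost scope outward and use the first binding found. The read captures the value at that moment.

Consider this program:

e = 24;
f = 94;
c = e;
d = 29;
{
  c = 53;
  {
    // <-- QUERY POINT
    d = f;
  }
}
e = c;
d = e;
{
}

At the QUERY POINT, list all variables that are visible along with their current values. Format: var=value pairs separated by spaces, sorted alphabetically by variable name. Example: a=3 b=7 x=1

Answer: c=53 d=29 e=24 f=94

Derivation:
Step 1: declare e=24 at depth 0
Step 2: declare f=94 at depth 0
Step 3: declare c=(read e)=24 at depth 0
Step 4: declare d=29 at depth 0
Step 5: enter scope (depth=1)
Step 6: declare c=53 at depth 1
Step 7: enter scope (depth=2)
Visible at query point: c=53 d=29 e=24 f=94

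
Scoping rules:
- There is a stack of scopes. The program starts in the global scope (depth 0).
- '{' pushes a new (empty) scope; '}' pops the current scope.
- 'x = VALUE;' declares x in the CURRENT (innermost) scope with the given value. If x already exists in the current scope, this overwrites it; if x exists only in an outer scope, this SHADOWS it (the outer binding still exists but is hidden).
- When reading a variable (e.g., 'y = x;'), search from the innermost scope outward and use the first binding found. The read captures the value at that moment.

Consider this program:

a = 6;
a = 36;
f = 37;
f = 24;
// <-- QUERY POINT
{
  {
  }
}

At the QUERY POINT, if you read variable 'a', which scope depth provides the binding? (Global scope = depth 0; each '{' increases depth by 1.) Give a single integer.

Answer: 0

Derivation:
Step 1: declare a=6 at depth 0
Step 2: declare a=36 at depth 0
Step 3: declare f=37 at depth 0
Step 4: declare f=24 at depth 0
Visible at query point: a=36 f=24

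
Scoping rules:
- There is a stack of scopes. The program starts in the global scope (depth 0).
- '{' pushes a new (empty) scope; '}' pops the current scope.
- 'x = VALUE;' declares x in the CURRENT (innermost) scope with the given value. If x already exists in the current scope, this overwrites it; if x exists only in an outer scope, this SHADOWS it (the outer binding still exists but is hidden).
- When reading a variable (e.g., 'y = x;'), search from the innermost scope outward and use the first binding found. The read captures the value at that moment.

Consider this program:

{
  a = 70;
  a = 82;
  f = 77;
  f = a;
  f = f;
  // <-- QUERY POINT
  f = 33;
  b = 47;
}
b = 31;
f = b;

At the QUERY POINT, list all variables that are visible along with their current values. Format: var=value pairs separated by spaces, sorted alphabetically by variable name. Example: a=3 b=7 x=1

Answer: a=82 f=82

Derivation:
Step 1: enter scope (depth=1)
Step 2: declare a=70 at depth 1
Step 3: declare a=82 at depth 1
Step 4: declare f=77 at depth 1
Step 5: declare f=(read a)=82 at depth 1
Step 6: declare f=(read f)=82 at depth 1
Visible at query point: a=82 f=82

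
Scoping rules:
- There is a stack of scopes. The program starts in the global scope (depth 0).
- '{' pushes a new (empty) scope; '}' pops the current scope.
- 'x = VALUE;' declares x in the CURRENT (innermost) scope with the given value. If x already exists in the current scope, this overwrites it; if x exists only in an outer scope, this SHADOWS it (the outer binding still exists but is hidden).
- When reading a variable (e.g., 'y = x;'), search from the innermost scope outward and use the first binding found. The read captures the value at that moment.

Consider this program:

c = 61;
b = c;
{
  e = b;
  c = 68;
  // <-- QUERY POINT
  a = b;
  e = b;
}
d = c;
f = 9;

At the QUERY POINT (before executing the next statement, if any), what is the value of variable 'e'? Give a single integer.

Step 1: declare c=61 at depth 0
Step 2: declare b=(read c)=61 at depth 0
Step 3: enter scope (depth=1)
Step 4: declare e=(read b)=61 at depth 1
Step 5: declare c=68 at depth 1
Visible at query point: b=61 c=68 e=61

Answer: 61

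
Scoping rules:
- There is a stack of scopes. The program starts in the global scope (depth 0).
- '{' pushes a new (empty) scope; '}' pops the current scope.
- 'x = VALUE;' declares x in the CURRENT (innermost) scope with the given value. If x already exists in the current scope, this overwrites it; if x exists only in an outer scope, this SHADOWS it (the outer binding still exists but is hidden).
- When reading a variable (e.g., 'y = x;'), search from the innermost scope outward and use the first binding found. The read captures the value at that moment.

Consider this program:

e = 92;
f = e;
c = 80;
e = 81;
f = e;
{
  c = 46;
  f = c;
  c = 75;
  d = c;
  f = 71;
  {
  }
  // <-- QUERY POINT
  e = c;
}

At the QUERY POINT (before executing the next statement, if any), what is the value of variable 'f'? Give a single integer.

Step 1: declare e=92 at depth 0
Step 2: declare f=(read e)=92 at depth 0
Step 3: declare c=80 at depth 0
Step 4: declare e=81 at depth 0
Step 5: declare f=(read e)=81 at depth 0
Step 6: enter scope (depth=1)
Step 7: declare c=46 at depth 1
Step 8: declare f=(read c)=46 at depth 1
Step 9: declare c=75 at depth 1
Step 10: declare d=(read c)=75 at depth 1
Step 11: declare f=71 at depth 1
Step 12: enter scope (depth=2)
Step 13: exit scope (depth=1)
Visible at query point: c=75 d=75 e=81 f=71

Answer: 71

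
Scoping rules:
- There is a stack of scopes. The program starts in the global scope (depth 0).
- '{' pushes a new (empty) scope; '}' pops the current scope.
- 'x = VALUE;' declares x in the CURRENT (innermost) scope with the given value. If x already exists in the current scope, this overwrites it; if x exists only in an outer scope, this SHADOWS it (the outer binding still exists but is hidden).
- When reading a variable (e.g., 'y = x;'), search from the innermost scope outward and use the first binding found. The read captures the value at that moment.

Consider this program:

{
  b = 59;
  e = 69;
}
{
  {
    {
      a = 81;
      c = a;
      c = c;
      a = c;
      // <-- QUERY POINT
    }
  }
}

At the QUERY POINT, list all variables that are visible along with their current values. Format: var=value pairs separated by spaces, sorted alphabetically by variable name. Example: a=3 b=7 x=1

Answer: a=81 c=81

Derivation:
Step 1: enter scope (depth=1)
Step 2: declare b=59 at depth 1
Step 3: declare e=69 at depth 1
Step 4: exit scope (depth=0)
Step 5: enter scope (depth=1)
Step 6: enter scope (depth=2)
Step 7: enter scope (depth=3)
Step 8: declare a=81 at depth 3
Step 9: declare c=(read a)=81 at depth 3
Step 10: declare c=(read c)=81 at depth 3
Step 11: declare a=(read c)=81 at depth 3
Visible at query point: a=81 c=81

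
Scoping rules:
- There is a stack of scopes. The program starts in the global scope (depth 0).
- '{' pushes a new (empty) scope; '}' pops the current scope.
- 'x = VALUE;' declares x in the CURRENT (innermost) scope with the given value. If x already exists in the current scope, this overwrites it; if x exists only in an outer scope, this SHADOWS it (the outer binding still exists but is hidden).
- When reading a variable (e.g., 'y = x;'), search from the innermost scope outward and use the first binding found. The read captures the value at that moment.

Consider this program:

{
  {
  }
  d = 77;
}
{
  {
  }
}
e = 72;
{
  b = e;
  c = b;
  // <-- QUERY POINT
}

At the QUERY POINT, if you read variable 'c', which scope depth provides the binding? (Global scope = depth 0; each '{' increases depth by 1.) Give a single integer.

Answer: 1

Derivation:
Step 1: enter scope (depth=1)
Step 2: enter scope (depth=2)
Step 3: exit scope (depth=1)
Step 4: declare d=77 at depth 1
Step 5: exit scope (depth=0)
Step 6: enter scope (depth=1)
Step 7: enter scope (depth=2)
Step 8: exit scope (depth=1)
Step 9: exit scope (depth=0)
Step 10: declare e=72 at depth 0
Step 11: enter scope (depth=1)
Step 12: declare b=(read e)=72 at depth 1
Step 13: declare c=(read b)=72 at depth 1
Visible at query point: b=72 c=72 e=72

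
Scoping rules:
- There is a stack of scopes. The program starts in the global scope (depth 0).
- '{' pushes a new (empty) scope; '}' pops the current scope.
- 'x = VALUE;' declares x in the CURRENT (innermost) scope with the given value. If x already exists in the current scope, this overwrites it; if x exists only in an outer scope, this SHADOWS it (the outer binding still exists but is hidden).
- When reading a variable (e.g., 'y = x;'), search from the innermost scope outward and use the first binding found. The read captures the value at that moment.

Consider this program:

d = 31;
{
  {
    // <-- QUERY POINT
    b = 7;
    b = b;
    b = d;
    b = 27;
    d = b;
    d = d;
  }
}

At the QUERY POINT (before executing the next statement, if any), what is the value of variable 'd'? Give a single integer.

Step 1: declare d=31 at depth 0
Step 2: enter scope (depth=1)
Step 3: enter scope (depth=2)
Visible at query point: d=31

Answer: 31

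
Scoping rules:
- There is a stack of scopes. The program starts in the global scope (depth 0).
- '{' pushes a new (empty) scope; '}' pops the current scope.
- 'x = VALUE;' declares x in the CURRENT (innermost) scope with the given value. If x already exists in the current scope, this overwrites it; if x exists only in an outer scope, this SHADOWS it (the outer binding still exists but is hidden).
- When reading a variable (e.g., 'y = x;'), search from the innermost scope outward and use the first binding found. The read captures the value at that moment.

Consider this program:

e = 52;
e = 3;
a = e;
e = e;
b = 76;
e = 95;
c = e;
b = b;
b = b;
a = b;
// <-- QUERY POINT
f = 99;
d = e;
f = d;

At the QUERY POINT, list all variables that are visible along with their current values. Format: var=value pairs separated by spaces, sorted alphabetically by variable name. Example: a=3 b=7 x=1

Step 1: declare e=52 at depth 0
Step 2: declare e=3 at depth 0
Step 3: declare a=(read e)=3 at depth 0
Step 4: declare e=(read e)=3 at depth 0
Step 5: declare b=76 at depth 0
Step 6: declare e=95 at depth 0
Step 7: declare c=(read e)=95 at depth 0
Step 8: declare b=(read b)=76 at depth 0
Step 9: declare b=(read b)=76 at depth 0
Step 10: declare a=(read b)=76 at depth 0
Visible at query point: a=76 b=76 c=95 e=95

Answer: a=76 b=76 c=95 e=95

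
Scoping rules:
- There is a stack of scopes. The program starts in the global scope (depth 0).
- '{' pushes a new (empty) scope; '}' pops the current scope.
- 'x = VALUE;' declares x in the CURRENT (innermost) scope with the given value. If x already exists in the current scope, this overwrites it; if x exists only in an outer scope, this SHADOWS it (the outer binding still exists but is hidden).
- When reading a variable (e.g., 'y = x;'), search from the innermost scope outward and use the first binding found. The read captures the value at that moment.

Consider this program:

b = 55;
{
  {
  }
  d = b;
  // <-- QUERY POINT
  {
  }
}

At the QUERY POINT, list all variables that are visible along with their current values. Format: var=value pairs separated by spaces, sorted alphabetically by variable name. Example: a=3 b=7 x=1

Step 1: declare b=55 at depth 0
Step 2: enter scope (depth=1)
Step 3: enter scope (depth=2)
Step 4: exit scope (depth=1)
Step 5: declare d=(read b)=55 at depth 1
Visible at query point: b=55 d=55

Answer: b=55 d=55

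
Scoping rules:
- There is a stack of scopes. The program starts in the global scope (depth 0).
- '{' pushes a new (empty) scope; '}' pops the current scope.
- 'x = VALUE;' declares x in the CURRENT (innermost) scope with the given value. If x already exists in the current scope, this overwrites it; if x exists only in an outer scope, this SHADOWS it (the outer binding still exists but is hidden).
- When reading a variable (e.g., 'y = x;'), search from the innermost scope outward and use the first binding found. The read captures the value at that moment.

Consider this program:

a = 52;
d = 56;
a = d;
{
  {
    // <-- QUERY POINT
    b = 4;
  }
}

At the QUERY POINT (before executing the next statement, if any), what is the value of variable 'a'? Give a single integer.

Answer: 56

Derivation:
Step 1: declare a=52 at depth 0
Step 2: declare d=56 at depth 0
Step 3: declare a=(read d)=56 at depth 0
Step 4: enter scope (depth=1)
Step 5: enter scope (depth=2)
Visible at query point: a=56 d=56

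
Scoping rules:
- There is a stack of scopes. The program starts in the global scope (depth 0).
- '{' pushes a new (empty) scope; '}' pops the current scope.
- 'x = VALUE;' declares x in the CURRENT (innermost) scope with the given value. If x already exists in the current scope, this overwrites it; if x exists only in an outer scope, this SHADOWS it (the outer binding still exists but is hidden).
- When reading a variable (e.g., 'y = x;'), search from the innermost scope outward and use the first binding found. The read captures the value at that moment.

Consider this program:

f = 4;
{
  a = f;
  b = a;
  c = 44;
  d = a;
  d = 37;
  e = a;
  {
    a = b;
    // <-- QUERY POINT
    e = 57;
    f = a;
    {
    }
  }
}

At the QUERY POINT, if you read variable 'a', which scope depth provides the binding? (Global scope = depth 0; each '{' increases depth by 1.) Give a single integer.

Answer: 2

Derivation:
Step 1: declare f=4 at depth 0
Step 2: enter scope (depth=1)
Step 3: declare a=(read f)=4 at depth 1
Step 4: declare b=(read a)=4 at depth 1
Step 5: declare c=44 at depth 1
Step 6: declare d=(read a)=4 at depth 1
Step 7: declare d=37 at depth 1
Step 8: declare e=(read a)=4 at depth 1
Step 9: enter scope (depth=2)
Step 10: declare a=(read b)=4 at depth 2
Visible at query point: a=4 b=4 c=44 d=37 e=4 f=4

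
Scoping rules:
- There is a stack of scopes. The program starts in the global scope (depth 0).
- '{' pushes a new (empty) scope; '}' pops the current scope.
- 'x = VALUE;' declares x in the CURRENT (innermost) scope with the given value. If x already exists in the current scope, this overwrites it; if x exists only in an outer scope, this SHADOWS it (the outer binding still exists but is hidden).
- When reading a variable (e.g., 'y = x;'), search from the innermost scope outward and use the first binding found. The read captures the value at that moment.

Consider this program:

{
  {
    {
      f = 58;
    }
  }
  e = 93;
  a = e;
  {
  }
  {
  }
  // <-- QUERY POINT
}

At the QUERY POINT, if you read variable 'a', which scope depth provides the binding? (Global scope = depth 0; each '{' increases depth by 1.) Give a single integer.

Answer: 1

Derivation:
Step 1: enter scope (depth=1)
Step 2: enter scope (depth=2)
Step 3: enter scope (depth=3)
Step 4: declare f=58 at depth 3
Step 5: exit scope (depth=2)
Step 6: exit scope (depth=1)
Step 7: declare e=93 at depth 1
Step 8: declare a=(read e)=93 at depth 1
Step 9: enter scope (depth=2)
Step 10: exit scope (depth=1)
Step 11: enter scope (depth=2)
Step 12: exit scope (depth=1)
Visible at query point: a=93 e=93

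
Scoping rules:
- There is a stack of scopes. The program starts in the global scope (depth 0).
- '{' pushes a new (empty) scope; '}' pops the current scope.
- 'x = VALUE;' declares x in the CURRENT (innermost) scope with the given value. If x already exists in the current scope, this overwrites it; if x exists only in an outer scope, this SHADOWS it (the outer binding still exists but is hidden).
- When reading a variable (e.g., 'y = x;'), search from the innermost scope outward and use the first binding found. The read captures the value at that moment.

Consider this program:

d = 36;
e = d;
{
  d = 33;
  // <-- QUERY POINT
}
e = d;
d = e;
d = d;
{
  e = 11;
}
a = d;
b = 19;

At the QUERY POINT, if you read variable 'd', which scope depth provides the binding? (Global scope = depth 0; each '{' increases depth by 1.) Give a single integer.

Answer: 1

Derivation:
Step 1: declare d=36 at depth 0
Step 2: declare e=(read d)=36 at depth 0
Step 3: enter scope (depth=1)
Step 4: declare d=33 at depth 1
Visible at query point: d=33 e=36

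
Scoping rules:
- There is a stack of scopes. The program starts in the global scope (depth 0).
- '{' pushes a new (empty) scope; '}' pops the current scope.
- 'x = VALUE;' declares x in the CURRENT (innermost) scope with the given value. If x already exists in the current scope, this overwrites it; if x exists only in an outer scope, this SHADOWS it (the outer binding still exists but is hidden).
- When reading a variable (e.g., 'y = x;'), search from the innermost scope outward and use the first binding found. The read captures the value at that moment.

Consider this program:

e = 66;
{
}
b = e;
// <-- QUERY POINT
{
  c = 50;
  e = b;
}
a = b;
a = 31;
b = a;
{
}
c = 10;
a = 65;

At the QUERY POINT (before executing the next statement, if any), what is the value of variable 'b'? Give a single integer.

Answer: 66

Derivation:
Step 1: declare e=66 at depth 0
Step 2: enter scope (depth=1)
Step 3: exit scope (depth=0)
Step 4: declare b=(read e)=66 at depth 0
Visible at query point: b=66 e=66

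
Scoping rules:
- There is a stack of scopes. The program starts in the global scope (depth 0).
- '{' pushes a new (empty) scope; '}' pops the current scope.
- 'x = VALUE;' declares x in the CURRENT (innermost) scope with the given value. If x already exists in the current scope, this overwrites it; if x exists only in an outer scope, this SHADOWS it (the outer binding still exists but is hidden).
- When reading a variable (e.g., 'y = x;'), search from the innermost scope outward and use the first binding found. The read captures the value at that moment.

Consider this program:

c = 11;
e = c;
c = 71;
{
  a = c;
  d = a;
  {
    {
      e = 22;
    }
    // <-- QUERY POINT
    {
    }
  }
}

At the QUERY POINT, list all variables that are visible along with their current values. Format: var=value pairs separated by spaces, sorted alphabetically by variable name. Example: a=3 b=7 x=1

Step 1: declare c=11 at depth 0
Step 2: declare e=(read c)=11 at depth 0
Step 3: declare c=71 at depth 0
Step 4: enter scope (depth=1)
Step 5: declare a=(read c)=71 at depth 1
Step 6: declare d=(read a)=71 at depth 1
Step 7: enter scope (depth=2)
Step 8: enter scope (depth=3)
Step 9: declare e=22 at depth 3
Step 10: exit scope (depth=2)
Visible at query point: a=71 c=71 d=71 e=11

Answer: a=71 c=71 d=71 e=11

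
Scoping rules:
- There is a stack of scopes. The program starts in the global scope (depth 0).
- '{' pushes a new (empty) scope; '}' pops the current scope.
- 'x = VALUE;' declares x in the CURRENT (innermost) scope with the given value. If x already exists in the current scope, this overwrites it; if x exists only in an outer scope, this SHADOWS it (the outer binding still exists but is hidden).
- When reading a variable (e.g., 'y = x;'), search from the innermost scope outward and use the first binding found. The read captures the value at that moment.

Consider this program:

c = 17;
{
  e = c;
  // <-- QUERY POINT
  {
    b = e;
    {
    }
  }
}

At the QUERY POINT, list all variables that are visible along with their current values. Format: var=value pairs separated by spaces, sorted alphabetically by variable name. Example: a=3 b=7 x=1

Answer: c=17 e=17

Derivation:
Step 1: declare c=17 at depth 0
Step 2: enter scope (depth=1)
Step 3: declare e=(read c)=17 at depth 1
Visible at query point: c=17 e=17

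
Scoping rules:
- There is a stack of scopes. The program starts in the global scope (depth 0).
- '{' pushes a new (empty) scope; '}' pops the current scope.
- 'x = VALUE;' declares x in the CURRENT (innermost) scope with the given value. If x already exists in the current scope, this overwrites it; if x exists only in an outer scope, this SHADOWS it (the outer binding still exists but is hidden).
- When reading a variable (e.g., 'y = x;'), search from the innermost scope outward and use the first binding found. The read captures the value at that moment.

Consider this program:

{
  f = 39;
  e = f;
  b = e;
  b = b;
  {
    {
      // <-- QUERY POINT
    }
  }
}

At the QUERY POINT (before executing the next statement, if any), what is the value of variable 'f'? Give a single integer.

Step 1: enter scope (depth=1)
Step 2: declare f=39 at depth 1
Step 3: declare e=(read f)=39 at depth 1
Step 4: declare b=(read e)=39 at depth 1
Step 5: declare b=(read b)=39 at depth 1
Step 6: enter scope (depth=2)
Step 7: enter scope (depth=3)
Visible at query point: b=39 e=39 f=39

Answer: 39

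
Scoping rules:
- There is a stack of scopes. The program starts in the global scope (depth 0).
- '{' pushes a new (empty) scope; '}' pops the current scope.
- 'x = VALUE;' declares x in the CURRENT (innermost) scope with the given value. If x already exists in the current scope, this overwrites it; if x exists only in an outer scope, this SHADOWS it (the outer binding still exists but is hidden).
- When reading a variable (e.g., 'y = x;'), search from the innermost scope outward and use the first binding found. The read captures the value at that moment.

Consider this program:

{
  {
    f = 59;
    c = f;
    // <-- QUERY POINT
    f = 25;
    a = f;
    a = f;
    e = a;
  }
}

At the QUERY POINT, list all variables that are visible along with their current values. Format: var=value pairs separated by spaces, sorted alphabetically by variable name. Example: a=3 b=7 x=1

Answer: c=59 f=59

Derivation:
Step 1: enter scope (depth=1)
Step 2: enter scope (depth=2)
Step 3: declare f=59 at depth 2
Step 4: declare c=(read f)=59 at depth 2
Visible at query point: c=59 f=59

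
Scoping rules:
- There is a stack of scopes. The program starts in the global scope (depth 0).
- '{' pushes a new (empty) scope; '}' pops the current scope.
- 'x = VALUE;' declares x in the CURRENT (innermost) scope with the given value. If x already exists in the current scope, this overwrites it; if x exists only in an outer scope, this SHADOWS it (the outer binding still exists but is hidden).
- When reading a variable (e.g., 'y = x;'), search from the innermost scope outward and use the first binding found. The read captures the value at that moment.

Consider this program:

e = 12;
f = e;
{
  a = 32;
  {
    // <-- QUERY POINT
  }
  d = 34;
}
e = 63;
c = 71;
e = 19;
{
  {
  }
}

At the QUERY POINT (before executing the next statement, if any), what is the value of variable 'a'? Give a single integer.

Answer: 32

Derivation:
Step 1: declare e=12 at depth 0
Step 2: declare f=(read e)=12 at depth 0
Step 3: enter scope (depth=1)
Step 4: declare a=32 at depth 1
Step 5: enter scope (depth=2)
Visible at query point: a=32 e=12 f=12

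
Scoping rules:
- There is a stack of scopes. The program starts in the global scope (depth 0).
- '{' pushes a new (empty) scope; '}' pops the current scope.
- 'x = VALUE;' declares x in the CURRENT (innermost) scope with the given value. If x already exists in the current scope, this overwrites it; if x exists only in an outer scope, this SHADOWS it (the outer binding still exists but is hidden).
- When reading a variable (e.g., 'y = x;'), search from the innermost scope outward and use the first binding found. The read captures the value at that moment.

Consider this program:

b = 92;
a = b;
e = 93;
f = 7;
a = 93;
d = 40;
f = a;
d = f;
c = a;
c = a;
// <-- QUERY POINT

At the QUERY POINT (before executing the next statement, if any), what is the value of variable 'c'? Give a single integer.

Answer: 93

Derivation:
Step 1: declare b=92 at depth 0
Step 2: declare a=(read b)=92 at depth 0
Step 3: declare e=93 at depth 0
Step 4: declare f=7 at depth 0
Step 5: declare a=93 at depth 0
Step 6: declare d=40 at depth 0
Step 7: declare f=(read a)=93 at depth 0
Step 8: declare d=(read f)=93 at depth 0
Step 9: declare c=(read a)=93 at depth 0
Step 10: declare c=(read a)=93 at depth 0
Visible at query point: a=93 b=92 c=93 d=93 e=93 f=93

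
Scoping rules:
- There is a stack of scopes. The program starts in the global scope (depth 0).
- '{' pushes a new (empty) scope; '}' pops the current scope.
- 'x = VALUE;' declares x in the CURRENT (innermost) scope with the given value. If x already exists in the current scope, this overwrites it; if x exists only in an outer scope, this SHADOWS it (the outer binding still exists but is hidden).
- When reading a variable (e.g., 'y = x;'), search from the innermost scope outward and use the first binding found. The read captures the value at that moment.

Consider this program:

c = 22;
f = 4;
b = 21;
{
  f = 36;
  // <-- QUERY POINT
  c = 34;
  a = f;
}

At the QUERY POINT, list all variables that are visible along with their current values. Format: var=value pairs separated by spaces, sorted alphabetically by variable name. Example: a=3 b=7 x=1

Answer: b=21 c=22 f=36

Derivation:
Step 1: declare c=22 at depth 0
Step 2: declare f=4 at depth 0
Step 3: declare b=21 at depth 0
Step 4: enter scope (depth=1)
Step 5: declare f=36 at depth 1
Visible at query point: b=21 c=22 f=36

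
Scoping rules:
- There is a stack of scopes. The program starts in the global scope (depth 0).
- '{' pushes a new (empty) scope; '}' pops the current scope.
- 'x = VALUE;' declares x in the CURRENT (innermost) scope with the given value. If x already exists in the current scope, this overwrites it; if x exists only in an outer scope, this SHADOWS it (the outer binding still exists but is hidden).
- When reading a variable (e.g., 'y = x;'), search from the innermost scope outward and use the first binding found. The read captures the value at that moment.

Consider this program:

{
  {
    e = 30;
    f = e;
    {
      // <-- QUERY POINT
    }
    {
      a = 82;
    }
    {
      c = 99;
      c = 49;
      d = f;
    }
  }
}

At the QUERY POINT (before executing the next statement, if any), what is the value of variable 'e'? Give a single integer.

Step 1: enter scope (depth=1)
Step 2: enter scope (depth=2)
Step 3: declare e=30 at depth 2
Step 4: declare f=(read e)=30 at depth 2
Step 5: enter scope (depth=3)
Visible at query point: e=30 f=30

Answer: 30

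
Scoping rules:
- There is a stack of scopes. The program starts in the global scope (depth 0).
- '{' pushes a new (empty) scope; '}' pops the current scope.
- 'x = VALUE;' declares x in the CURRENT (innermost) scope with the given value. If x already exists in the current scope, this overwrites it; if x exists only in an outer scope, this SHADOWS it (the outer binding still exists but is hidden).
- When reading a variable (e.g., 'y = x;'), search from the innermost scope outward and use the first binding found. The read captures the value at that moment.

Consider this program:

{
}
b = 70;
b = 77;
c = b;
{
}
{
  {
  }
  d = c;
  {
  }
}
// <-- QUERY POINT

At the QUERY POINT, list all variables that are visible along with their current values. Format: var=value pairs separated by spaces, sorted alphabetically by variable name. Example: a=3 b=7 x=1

Answer: b=77 c=77

Derivation:
Step 1: enter scope (depth=1)
Step 2: exit scope (depth=0)
Step 3: declare b=70 at depth 0
Step 4: declare b=77 at depth 0
Step 5: declare c=(read b)=77 at depth 0
Step 6: enter scope (depth=1)
Step 7: exit scope (depth=0)
Step 8: enter scope (depth=1)
Step 9: enter scope (depth=2)
Step 10: exit scope (depth=1)
Step 11: declare d=(read c)=77 at depth 1
Step 12: enter scope (depth=2)
Step 13: exit scope (depth=1)
Step 14: exit scope (depth=0)
Visible at query point: b=77 c=77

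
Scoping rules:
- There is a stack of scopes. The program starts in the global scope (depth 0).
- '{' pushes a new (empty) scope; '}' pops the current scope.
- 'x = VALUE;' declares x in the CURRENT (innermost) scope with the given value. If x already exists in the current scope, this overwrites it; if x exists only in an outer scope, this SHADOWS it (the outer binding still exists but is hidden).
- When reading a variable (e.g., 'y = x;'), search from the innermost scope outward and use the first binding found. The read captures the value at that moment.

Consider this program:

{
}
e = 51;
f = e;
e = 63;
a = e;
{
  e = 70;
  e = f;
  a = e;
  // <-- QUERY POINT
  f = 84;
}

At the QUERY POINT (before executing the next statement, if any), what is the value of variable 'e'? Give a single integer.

Answer: 51

Derivation:
Step 1: enter scope (depth=1)
Step 2: exit scope (depth=0)
Step 3: declare e=51 at depth 0
Step 4: declare f=(read e)=51 at depth 0
Step 5: declare e=63 at depth 0
Step 6: declare a=(read e)=63 at depth 0
Step 7: enter scope (depth=1)
Step 8: declare e=70 at depth 1
Step 9: declare e=(read f)=51 at depth 1
Step 10: declare a=(read e)=51 at depth 1
Visible at query point: a=51 e=51 f=51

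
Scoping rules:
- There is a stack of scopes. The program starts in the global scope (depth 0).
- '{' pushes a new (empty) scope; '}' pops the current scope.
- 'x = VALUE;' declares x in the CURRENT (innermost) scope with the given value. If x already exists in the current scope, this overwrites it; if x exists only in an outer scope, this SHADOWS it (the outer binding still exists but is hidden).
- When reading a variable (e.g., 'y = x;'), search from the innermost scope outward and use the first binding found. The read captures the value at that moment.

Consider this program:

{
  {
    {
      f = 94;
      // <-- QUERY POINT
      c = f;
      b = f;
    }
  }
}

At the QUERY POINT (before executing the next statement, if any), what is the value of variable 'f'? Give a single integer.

Step 1: enter scope (depth=1)
Step 2: enter scope (depth=2)
Step 3: enter scope (depth=3)
Step 4: declare f=94 at depth 3
Visible at query point: f=94

Answer: 94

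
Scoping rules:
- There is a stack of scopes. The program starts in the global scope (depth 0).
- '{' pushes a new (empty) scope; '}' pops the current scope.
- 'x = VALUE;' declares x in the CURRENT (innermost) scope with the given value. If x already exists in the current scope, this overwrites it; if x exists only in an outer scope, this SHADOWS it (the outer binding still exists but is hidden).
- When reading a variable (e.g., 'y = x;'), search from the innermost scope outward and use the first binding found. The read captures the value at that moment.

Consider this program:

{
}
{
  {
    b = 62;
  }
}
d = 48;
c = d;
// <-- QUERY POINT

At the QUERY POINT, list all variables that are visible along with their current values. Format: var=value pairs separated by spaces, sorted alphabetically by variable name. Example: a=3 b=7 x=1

Answer: c=48 d=48

Derivation:
Step 1: enter scope (depth=1)
Step 2: exit scope (depth=0)
Step 3: enter scope (depth=1)
Step 4: enter scope (depth=2)
Step 5: declare b=62 at depth 2
Step 6: exit scope (depth=1)
Step 7: exit scope (depth=0)
Step 8: declare d=48 at depth 0
Step 9: declare c=(read d)=48 at depth 0
Visible at query point: c=48 d=48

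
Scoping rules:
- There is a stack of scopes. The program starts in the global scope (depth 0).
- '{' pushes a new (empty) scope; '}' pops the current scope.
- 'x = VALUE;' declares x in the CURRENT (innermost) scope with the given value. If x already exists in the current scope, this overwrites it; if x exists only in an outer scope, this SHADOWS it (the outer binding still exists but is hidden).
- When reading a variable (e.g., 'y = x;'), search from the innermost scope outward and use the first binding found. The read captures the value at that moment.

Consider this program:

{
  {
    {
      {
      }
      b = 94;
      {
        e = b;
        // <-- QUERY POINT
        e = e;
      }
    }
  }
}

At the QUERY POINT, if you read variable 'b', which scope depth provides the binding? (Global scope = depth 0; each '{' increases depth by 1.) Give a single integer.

Step 1: enter scope (depth=1)
Step 2: enter scope (depth=2)
Step 3: enter scope (depth=3)
Step 4: enter scope (depth=4)
Step 5: exit scope (depth=3)
Step 6: declare b=94 at depth 3
Step 7: enter scope (depth=4)
Step 8: declare e=(read b)=94 at depth 4
Visible at query point: b=94 e=94

Answer: 3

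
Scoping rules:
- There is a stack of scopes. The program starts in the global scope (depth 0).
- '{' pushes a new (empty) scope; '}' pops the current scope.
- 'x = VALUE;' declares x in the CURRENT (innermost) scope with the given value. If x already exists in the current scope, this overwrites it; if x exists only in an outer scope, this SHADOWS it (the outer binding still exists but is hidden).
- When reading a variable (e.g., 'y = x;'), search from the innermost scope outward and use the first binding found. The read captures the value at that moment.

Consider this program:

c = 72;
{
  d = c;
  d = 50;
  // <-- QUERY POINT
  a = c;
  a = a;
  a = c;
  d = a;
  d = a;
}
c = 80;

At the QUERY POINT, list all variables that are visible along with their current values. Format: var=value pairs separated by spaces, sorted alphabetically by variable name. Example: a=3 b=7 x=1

Step 1: declare c=72 at depth 0
Step 2: enter scope (depth=1)
Step 3: declare d=(read c)=72 at depth 1
Step 4: declare d=50 at depth 1
Visible at query point: c=72 d=50

Answer: c=72 d=50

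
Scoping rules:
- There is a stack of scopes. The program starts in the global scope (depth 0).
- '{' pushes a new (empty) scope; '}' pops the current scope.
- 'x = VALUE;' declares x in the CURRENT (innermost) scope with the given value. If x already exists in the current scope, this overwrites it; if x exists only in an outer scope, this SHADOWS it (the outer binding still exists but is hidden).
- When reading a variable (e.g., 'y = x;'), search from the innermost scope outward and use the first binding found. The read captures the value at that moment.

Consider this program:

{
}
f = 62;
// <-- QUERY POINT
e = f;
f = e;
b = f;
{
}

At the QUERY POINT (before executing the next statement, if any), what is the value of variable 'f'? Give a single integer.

Step 1: enter scope (depth=1)
Step 2: exit scope (depth=0)
Step 3: declare f=62 at depth 0
Visible at query point: f=62

Answer: 62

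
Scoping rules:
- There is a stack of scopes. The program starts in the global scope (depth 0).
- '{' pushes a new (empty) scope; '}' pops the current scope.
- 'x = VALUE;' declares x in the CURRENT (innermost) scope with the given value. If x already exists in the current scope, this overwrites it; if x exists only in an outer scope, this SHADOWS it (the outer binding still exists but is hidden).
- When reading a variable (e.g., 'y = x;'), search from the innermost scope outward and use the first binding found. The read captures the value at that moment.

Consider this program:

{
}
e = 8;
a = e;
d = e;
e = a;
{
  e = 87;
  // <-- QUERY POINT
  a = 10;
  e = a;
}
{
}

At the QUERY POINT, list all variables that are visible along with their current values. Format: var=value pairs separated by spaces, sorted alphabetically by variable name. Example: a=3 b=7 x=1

Step 1: enter scope (depth=1)
Step 2: exit scope (depth=0)
Step 3: declare e=8 at depth 0
Step 4: declare a=(read e)=8 at depth 0
Step 5: declare d=(read e)=8 at depth 0
Step 6: declare e=(read a)=8 at depth 0
Step 7: enter scope (depth=1)
Step 8: declare e=87 at depth 1
Visible at query point: a=8 d=8 e=87

Answer: a=8 d=8 e=87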